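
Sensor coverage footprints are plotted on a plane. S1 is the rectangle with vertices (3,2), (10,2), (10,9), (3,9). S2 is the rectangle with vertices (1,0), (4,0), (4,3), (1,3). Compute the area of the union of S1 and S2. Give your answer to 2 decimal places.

57.00

By inclusion–exclusion:
Individual areas: |S1| = 49, |S2| = 9.
|S1∩S2|: x∈[3,4], y∈[2,3] → 1·1 = 1.
|S1 ∪ S2| = 58 − 1 = 57.00.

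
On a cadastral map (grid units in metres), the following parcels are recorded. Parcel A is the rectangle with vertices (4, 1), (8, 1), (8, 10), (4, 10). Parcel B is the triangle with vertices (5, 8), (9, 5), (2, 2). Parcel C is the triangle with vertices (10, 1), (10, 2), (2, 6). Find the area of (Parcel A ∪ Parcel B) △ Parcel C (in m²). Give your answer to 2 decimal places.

|Parcel A ∪ Parcel B| = 39.7321.
|(Parcel A ∪ Parcel B) ∩ Parcel C| = 2.0976.
|(Parcel A ∪ Parcel B) △ Parcel C| = 39.7321 + 4 − 4.1952 = 39.54.

39.54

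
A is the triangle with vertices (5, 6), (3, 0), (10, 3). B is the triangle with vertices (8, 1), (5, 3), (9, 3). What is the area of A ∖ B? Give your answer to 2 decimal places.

|A| = 18, |A∩B| = 2.9881.
|A ∖ B| = |A| − |A∩B| = 18 − 2.9881 = 15.01.

15.01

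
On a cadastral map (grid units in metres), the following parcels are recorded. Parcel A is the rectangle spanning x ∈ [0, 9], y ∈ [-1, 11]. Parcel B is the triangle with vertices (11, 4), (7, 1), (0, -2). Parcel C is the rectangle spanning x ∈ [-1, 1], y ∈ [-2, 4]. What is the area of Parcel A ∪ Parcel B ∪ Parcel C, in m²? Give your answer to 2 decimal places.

By inclusion–exclusion:
Individual areas: |Parcel A| = 108, |Parcel B| = 4.5, |Parcel C| = 12.
|Parcel A∩Parcel B| = 3.8409.
|Parcel A∩Parcel C|: x∈[0,1], y∈[-1,4] → 1·5 = 5.
|Parcel B∩Parcel C| = 0.0584.
|Parcel A∩Parcel B∩Parcel C| = 0.
|Parcel A ∪ Parcel B ∪ Parcel C| = 124.5 − 8.8994 + 0 = 115.60.

115.60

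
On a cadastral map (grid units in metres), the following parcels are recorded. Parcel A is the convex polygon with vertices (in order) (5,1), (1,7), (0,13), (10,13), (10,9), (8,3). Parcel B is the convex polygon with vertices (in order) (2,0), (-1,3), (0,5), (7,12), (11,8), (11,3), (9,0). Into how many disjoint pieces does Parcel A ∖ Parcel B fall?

Parcel A ∖ Parcel B is a single connected region.

1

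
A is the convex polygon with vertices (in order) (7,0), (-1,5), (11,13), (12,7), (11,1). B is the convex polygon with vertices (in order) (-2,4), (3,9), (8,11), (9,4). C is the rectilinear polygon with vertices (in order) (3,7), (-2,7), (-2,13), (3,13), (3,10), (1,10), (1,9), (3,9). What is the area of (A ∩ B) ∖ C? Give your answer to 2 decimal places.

|A ∩ B| = 38.7.
|(A ∩ B) ∩ C| = 0.3333.
|(A ∩ B) ∖ C| = 38.7 − 0.3333 = 38.37.

38.37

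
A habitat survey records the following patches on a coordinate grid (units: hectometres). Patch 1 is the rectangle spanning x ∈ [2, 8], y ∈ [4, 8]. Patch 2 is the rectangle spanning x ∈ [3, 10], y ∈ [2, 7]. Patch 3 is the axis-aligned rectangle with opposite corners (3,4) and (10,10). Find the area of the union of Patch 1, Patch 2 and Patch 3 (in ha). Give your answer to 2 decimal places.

By inclusion–exclusion:
Individual areas: |Patch 1| = 24, |Patch 2| = 35, |Patch 3| = 42.
|Patch 1∩Patch 2|: x∈[3,8], y∈[4,7] → 5·3 = 15.
|Patch 1∩Patch 3|: x∈[3,8], y∈[4,8] → 5·4 = 20.
|Patch 2∩Patch 3|: x∈[3,10], y∈[4,7] → 7·3 = 21.
|Patch 1∩Patch 2∩Patch 3| = 15.
|Patch 1 ∪ Patch 2 ∪ Patch 3| = 101 − 56 + 15 = 60.00.

60.00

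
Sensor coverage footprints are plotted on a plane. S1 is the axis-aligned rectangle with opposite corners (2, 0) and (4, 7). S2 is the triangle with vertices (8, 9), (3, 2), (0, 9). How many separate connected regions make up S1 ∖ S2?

S1 ∖ S2 is a single connected region.

1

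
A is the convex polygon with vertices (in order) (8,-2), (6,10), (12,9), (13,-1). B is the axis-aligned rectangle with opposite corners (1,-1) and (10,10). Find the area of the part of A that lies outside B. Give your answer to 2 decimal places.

|A| = 60.5, |A∩B| = 32.5833.
|A ∖ B| = |A| − |A∩B| = 60.5 − 32.5833 = 27.92.

27.92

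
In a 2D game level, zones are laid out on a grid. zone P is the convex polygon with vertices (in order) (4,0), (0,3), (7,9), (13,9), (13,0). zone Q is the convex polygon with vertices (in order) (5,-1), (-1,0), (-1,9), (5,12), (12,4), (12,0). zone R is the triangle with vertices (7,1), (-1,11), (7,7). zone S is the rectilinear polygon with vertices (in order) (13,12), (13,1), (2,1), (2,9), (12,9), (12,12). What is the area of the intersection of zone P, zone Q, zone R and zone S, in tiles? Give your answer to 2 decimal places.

13.71

The intersection is the polygon with vertices (7,7), (7,1), (3.203,5.746), (5.526,7.737).
By the shoelace formula its area is 13.71.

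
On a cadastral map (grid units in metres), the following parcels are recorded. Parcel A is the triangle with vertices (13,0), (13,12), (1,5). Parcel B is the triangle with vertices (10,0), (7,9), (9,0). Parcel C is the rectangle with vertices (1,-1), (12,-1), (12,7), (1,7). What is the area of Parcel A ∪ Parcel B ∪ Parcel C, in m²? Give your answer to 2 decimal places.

By inclusion–exclusion:
Individual areas: |Parcel A| = 72, |Parcel B| = 4.5, |Parcel C| = 88.
|Parcel A∩Parcel B| = 2.9937.
|Parcel A∩Parcel C| = 43.7798.
|Parcel B∩Parcel C| = 4.2778.
|Parcel A∩Parcel B∩Parcel C| = 2.7817.
|Parcel A ∪ Parcel B ∪ Parcel C| = 164.5 − 51.0512 + 2.7817 = 116.23.

116.23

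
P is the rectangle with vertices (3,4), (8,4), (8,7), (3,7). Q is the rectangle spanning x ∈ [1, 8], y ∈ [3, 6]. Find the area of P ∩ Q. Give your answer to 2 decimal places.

|P∩Q|: x∈[3,8], y∈[4,6] → 5·2 = 10.

10.00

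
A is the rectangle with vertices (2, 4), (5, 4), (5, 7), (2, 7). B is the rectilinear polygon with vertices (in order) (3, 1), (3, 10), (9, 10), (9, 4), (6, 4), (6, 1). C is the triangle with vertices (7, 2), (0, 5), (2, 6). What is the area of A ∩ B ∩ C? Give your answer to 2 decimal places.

The intersection is the polygon with vertices (3,4), (3,5.2), (4.5,4).
By the shoelace formula its area is 0.90.

0.90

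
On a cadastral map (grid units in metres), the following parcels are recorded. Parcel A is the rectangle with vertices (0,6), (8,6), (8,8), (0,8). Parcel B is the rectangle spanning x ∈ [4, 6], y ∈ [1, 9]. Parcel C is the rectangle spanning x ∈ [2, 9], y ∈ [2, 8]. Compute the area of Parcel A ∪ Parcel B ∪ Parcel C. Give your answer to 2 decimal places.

By inclusion–exclusion:
Individual areas: |Parcel A| = 16, |Parcel B| = 16, |Parcel C| = 42.
|Parcel A∩Parcel B|: x∈[4,6], y∈[6,8] → 2·2 = 4.
|Parcel A∩Parcel C|: x∈[2,8], y∈[6,8] → 6·2 = 12.
|Parcel B∩Parcel C|: x∈[4,6], y∈[2,8] → 2·6 = 12.
|Parcel A∩Parcel B∩Parcel C| = 4.
|Parcel A ∪ Parcel B ∪ Parcel C| = 74 − 28 + 4 = 50.00.

50.00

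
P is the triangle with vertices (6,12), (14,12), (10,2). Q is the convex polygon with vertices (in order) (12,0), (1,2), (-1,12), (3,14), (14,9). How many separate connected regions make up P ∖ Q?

P ∖ Q is a single connected region.

1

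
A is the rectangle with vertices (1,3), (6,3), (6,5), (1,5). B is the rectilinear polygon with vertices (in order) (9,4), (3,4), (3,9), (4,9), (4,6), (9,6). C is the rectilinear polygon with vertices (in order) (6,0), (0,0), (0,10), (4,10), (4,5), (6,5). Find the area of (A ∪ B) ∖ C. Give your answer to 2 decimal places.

|A ∪ B| = 22.
|(A ∪ B) ∩ C| = 14.
|(A ∪ B) ∖ C| = 22 − 14 = 8.00.

8.00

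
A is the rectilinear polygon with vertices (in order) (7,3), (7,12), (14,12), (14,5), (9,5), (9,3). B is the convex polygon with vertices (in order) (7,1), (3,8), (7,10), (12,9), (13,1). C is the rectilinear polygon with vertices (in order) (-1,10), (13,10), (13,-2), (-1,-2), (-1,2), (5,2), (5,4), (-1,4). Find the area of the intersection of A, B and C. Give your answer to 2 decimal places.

The intersection is the polygon with vertices (12,9), (12.5,5), (9,5), (9,3), (7,3), (7,10).
By the shoelace formula its area is 27.50.

27.50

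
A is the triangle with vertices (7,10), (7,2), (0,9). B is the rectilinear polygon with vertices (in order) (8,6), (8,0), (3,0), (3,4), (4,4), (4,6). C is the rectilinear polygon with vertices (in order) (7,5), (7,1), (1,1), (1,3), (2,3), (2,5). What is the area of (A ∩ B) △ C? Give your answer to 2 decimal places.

|A ∩ B| = 7.5.
|(A ∩ B) ∩ C| = 4.5.
|(A ∩ B) △ C| = 7.5 + 22 − 9 = 20.50.

20.50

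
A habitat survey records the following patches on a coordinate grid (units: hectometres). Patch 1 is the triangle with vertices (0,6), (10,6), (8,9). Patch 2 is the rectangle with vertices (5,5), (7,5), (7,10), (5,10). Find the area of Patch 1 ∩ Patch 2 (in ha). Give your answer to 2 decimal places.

The intersection is the polygon with vertices (5,6), (5,7.875), (7,8.625), (7,6).
By the shoelace formula its area is 4.50.

4.50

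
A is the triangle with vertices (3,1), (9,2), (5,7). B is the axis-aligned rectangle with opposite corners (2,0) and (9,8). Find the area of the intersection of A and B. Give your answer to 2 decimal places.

17.00

The intersection is the polygon with vertices (3,1), (5,7), (9,2).
By the shoelace formula its area is 17.00.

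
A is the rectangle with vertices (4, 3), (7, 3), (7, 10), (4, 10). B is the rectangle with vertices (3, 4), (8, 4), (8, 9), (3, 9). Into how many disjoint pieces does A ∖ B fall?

2

A ∖ B splits into 2 disjoint pieces (area 3, area 3).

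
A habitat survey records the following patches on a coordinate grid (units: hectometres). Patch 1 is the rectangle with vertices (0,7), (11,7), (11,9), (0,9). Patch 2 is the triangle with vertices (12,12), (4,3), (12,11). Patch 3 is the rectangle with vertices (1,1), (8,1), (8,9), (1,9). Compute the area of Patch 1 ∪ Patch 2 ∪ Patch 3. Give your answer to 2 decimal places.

66.00

By inclusion–exclusion:
Individual areas: |Patch 1| = 22, |Patch 2| = 4, |Patch 3| = 56.
|Patch 1∩Patch 2| = 1.1111.
|Patch 1∩Patch 3|: x∈[1,8], y∈[7,9] → 7·2 = 14.
|Patch 2∩Patch 3| = 1.
|Patch 1∩Patch 2∩Patch 3| = 0.1111.
|Patch 1 ∪ Patch 2 ∪ Patch 3| = 82 − 16.1111 + 0.1111 = 66.00.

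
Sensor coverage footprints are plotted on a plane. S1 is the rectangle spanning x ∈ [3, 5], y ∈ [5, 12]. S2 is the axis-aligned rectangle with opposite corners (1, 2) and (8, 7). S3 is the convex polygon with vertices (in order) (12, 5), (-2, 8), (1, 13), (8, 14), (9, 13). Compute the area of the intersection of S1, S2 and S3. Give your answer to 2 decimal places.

0.57

The intersection is the polygon with vertices (3,7), (5,7), (5,6.5), (3,6.929).
By the shoelace formula its area is 0.57.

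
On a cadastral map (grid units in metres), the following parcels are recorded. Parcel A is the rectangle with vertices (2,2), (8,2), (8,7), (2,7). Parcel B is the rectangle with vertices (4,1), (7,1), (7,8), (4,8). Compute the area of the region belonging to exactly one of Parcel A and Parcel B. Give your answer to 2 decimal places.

|Parcel A∩Parcel B|: x∈[4,7], y∈[2,7] → 3·5 = 15.
|Parcel A △ Parcel B| = |Parcel A| + |Parcel B| − 2·|Parcel A∩Parcel B| = 30 + 21 − 30 = 21.00.

21.00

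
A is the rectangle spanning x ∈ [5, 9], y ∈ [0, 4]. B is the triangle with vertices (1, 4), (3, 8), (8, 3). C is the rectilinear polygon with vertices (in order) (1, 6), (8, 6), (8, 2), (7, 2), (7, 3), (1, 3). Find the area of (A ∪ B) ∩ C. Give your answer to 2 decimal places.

14.14

|A ∪ B| = 29.1429.
|(A ∪ B) ∩ C| = 14.14.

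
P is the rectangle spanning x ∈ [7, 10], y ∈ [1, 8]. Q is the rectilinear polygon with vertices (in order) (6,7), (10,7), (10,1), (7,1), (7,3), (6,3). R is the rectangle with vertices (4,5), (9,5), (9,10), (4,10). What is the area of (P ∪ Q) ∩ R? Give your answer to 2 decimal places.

The region (P ∪ Q) ∩ R is the polygon with vertices (6,7), (7,7), (7,8), (9,8), (9,5), (6,5).
By the shoelace formula its area is 8.00.

8.00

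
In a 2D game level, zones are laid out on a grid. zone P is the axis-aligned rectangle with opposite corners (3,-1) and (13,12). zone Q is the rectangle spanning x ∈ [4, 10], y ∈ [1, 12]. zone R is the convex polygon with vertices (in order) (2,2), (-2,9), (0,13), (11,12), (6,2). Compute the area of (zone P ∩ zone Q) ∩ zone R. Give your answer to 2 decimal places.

44.00

The region (zone P ∩ zone Q) ∩ zone R is the polygon with vertices (10,10), (6,2), (4,2), (4,12), (10,12).
By the shoelace formula its area is 44.00.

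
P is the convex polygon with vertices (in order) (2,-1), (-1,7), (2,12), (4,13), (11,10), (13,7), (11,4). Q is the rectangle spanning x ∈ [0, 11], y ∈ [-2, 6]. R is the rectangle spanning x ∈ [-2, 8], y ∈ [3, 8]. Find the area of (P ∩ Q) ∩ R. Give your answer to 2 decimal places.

The region (P ∩ Q) ∩ R is the polygon with vertices (0,6), (8,6), (8,3), (0.5,3), (0,4.333).
By the shoelace formula its area is 23.67.

23.67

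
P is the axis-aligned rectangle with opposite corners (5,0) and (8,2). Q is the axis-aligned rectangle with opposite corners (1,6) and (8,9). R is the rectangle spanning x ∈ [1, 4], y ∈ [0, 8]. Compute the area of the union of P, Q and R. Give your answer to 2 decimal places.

45.00

By inclusion–exclusion:
Individual areas: |P| = 6, |Q| = 21, |R| = 24.
|P∩Q| = 0 (no overlap).
|P∩R| = 0 (no overlap).
|Q∩R|: x∈[1,4], y∈[6,8] → 3·2 = 6.
|P∩Q∩R| = 0.
|P ∪ Q ∪ R| = 51 − 6 + 0 = 45.00.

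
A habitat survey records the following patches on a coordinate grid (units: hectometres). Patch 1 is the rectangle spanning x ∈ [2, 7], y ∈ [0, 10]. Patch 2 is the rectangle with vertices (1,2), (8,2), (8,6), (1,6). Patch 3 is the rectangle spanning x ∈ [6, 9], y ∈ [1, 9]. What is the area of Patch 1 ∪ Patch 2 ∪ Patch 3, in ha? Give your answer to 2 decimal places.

By inclusion–exclusion:
Individual areas: |Patch 1| = 50, |Patch 2| = 28, |Patch 3| = 24.
|Patch 1∩Patch 2|: x∈[2,7], y∈[2,6] → 5·4 = 20.
|Patch 1∩Patch 3|: x∈[6,7], y∈[1,9] → 1·8 = 8.
|Patch 2∩Patch 3|: x∈[6,8], y∈[2,6] → 2·4 = 8.
|Patch 1∩Patch 2∩Patch 3| = 4.
|Patch 1 ∪ Patch 2 ∪ Patch 3| = 102 − 36 + 4 = 70.00.

70.00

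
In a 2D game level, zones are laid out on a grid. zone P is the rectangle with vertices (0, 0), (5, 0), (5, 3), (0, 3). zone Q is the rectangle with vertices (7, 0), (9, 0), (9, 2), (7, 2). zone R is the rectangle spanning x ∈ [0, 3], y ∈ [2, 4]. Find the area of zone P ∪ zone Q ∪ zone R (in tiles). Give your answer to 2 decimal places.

By inclusion–exclusion:
Individual areas: |zone P| = 15, |zone Q| = 4, |zone R| = 6.
|zone P∩zone Q| = 0 (no overlap).
|zone P∩zone R|: x∈[0,3], y∈[2,3] → 3·1 = 3.
|zone Q∩zone R| = 0 (no overlap).
|zone P∩zone Q∩zone R| = 0.
|zone P ∪ zone Q ∪ zone R| = 25 − 3 + 0 = 22.00.

22.00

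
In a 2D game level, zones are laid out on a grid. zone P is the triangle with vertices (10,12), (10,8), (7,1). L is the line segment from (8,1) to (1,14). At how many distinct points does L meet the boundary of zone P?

The segment meets the boundary at (7.336,2.233), (7.443,2.034).

2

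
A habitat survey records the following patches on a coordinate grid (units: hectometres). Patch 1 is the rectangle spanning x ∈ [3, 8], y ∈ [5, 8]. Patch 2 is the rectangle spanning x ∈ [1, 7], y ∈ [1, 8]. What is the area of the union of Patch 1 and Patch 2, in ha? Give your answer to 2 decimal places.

45.00

By inclusion–exclusion:
Individual areas: |Patch 1| = 15, |Patch 2| = 42.
|Patch 1∩Patch 2|: x∈[3,7], y∈[5,8] → 4·3 = 12.
|Patch 1 ∪ Patch 2| = 57 − 12 = 45.00.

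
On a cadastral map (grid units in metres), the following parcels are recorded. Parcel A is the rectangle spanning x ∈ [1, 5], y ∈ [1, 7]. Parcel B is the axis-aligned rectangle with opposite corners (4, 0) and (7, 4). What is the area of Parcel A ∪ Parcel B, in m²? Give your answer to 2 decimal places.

33.00

By inclusion–exclusion:
Individual areas: |Parcel A| = 24, |Parcel B| = 12.
|Parcel A∩Parcel B|: x∈[4,5], y∈[1,4] → 1·3 = 3.
|Parcel A ∪ Parcel B| = 36 − 3 = 33.00.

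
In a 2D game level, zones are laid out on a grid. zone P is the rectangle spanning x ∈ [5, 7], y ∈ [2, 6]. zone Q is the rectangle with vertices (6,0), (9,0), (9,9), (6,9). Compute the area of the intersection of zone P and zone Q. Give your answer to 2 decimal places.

4.00

|zone P∩zone Q|: x∈[6,7], y∈[2,6] → 1·4 = 4.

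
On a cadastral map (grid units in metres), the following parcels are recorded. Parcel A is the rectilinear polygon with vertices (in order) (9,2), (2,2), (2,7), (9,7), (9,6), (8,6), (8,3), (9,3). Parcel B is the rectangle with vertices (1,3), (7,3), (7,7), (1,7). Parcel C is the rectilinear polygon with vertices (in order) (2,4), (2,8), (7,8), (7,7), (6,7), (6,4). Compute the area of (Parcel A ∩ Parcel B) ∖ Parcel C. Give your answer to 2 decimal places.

|Parcel A ∩ Parcel B| = 20.
|(Parcel A ∩ Parcel B) ∩ Parcel C| = 12.
|(Parcel A ∩ Parcel B) ∖ Parcel C| = 20 − 12 = 8.00.

8.00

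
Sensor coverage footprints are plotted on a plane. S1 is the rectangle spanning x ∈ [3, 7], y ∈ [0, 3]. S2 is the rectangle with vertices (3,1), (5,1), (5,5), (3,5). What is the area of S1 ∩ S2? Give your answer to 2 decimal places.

|S1∩S2|: x∈[3,5], y∈[1,3] → 2·2 = 4.

4.00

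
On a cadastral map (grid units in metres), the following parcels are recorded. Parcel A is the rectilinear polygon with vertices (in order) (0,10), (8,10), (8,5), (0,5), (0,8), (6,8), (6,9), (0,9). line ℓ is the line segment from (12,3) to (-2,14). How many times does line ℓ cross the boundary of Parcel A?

4

The segment meets the boundary at (3.091,10), (4.364,9), (5.636,8), (8,6.143).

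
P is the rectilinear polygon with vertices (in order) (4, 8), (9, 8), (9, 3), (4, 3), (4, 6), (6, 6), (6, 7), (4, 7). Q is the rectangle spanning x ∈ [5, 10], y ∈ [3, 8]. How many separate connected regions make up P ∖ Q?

2

P ∖ Q splits into 2 disjoint pieces (area 1, area 3).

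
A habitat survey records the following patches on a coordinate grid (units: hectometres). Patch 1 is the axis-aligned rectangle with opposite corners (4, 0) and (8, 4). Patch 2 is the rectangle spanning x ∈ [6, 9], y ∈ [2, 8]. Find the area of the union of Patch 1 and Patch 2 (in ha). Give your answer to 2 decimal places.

30.00

By inclusion–exclusion:
Individual areas: |Patch 1| = 16, |Patch 2| = 18.
|Patch 1∩Patch 2|: x∈[6,8], y∈[2,4] → 2·2 = 4.
|Patch 1 ∪ Patch 2| = 34 − 4 = 30.00.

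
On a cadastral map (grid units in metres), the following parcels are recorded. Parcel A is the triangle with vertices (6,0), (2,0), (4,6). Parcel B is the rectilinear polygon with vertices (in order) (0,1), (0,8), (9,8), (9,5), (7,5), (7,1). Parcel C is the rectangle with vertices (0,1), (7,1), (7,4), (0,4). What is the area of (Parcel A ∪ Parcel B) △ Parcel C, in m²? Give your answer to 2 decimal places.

37.67

|Parcel A ∪ Parcel B| = 58.6667.
|(Parcel A ∪ Parcel B) ∩ Parcel C| = 21.
|(Parcel A ∪ Parcel B) △ Parcel C| = 58.6667 + 21 − 42 = 37.67.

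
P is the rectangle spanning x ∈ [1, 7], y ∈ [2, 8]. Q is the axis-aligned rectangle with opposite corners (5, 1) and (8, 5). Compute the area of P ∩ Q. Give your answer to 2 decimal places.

|P∩Q|: x∈[5,7], y∈[2,5] → 2·3 = 6.

6.00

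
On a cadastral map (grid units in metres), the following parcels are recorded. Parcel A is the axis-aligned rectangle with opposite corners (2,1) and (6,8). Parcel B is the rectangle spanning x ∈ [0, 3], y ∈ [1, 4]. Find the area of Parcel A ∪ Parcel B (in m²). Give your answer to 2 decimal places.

34.00

By inclusion–exclusion:
Individual areas: |Parcel A| = 28, |Parcel B| = 9.
|Parcel A∩Parcel B|: x∈[2,3], y∈[1,4] → 1·3 = 3.
|Parcel A ∪ Parcel B| = 37 − 3 = 34.00.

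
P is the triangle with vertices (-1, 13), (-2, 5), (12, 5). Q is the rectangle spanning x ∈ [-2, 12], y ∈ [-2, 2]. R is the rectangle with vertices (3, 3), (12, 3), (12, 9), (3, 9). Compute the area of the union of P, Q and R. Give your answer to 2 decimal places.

143.00

By inclusion–exclusion:
Individual areas: |P| = 56, |Q| = 56, |R| = 54.
|P∩Q| = 0.
|P∩R| = 23.
|Q∩R| = 0 (no overlap).
|P∩Q∩R| = 0.
|P ∪ Q ∪ R| = 166 − 23 + 0 = 143.00.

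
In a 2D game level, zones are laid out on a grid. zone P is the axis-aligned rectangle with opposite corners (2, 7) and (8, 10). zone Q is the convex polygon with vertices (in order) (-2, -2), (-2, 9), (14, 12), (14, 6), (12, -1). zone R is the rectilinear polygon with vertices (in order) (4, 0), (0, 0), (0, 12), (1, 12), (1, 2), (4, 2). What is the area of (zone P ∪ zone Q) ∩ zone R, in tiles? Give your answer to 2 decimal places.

15.47

The region (zone P ∪ zone Q) ∩ zone R is the polygon with vertices (1,9.562), (1,2), (4,2), (4,0), (0,0), (0,9.375).
By the shoelace formula its area is 15.47.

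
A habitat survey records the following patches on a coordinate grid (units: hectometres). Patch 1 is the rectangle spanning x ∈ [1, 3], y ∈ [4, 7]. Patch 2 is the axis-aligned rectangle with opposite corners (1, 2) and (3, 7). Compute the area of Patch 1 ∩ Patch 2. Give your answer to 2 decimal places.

|Patch 1∩Patch 2|: x∈[1,3], y∈[4,7] → 2·3 = 6.

6.00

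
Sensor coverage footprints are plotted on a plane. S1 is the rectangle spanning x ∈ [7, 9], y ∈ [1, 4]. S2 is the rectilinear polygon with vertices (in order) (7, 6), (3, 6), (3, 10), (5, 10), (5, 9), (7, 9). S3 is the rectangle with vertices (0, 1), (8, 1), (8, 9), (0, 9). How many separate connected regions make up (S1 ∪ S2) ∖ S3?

2

(S1 ∪ S2) ∖ S3 splits into 2 disjoint pieces (area 3, area 2).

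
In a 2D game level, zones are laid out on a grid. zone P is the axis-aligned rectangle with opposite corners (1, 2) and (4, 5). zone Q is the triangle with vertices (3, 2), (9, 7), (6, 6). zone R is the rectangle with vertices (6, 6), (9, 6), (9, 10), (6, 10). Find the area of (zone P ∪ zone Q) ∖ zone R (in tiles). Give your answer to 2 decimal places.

12.35

|zone P ∪ zone Q| = 13.25.
|(zone P ∪ zone Q) ∩ zone R| = 0.9.
|(zone P ∪ zone Q) ∖ zone R| = 13.25 − 0.9 = 12.35.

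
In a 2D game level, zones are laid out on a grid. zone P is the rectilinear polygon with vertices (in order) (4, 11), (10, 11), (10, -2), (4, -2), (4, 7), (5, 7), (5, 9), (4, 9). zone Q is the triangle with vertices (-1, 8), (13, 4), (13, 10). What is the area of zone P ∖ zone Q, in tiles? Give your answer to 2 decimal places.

|zone P| = 76, |zone P∩zone Q| = 18.7857.
|zone P ∖ zone Q| = |zone P| − |zone P∩zone Q| = 76 − 18.7857 = 57.21.

57.21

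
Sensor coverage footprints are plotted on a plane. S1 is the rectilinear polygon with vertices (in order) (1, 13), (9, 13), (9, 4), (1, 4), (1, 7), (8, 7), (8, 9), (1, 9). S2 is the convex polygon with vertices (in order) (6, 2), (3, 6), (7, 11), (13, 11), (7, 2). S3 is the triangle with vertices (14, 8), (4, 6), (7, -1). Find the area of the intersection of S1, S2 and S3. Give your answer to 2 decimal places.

11.31

The intersection is the polygon with vertices (8.333,4), (4.857,4), (4,6), (9,7), (9,5).
By the shoelace formula its area is 11.31.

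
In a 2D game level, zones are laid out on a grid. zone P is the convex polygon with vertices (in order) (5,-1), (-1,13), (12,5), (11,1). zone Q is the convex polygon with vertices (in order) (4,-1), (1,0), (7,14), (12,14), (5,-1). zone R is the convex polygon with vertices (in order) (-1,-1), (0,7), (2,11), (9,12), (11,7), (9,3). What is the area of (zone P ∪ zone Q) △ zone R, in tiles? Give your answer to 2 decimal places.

|zone P ∪ zone Q| = 116.2994.
|(zone P ∪ zone Q) ∩ zone R| = 72.7602.
|(zone P ∪ zone Q) △ zone R| = 116.2994 + 100.5 − 145.5204 = 71.28.

71.28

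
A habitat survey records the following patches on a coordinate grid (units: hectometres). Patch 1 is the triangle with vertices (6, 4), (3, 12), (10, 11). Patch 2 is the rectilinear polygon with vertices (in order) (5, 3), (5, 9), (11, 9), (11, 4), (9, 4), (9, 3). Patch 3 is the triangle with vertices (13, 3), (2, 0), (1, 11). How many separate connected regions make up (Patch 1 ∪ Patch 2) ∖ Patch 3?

(Patch 1 ∪ Patch 2) ∖ Patch 3 is a single connected region.

1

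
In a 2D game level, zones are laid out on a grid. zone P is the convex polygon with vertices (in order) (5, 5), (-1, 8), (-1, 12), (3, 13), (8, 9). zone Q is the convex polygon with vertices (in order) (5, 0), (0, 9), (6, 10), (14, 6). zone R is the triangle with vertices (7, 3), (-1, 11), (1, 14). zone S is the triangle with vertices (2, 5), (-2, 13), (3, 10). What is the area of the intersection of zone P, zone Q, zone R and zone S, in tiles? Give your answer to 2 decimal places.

The intersection is the polygon with vertices (0.857,9.143), (2.897,9.483), (2.5,7.5).
By the shoelace formula its area is 1.95.

1.95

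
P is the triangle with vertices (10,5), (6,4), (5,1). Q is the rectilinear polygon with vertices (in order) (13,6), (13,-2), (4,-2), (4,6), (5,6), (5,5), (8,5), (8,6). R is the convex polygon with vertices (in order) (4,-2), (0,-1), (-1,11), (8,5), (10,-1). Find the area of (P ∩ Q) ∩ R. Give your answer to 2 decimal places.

The region (P ∩ Q) ∩ R is the polygon with vertices (6,4), (8.154,4.538), (8.421,3.737), (5,1).
By the shoelace formula its area is 4.70.

4.70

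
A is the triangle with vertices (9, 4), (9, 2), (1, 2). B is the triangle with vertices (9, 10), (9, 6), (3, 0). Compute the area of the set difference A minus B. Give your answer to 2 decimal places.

6.84

|A| = 8, |A∩B| = 1.1608.
|A ∖ B| = |A| − |A∩B| = 8 − 1.1608 = 6.84.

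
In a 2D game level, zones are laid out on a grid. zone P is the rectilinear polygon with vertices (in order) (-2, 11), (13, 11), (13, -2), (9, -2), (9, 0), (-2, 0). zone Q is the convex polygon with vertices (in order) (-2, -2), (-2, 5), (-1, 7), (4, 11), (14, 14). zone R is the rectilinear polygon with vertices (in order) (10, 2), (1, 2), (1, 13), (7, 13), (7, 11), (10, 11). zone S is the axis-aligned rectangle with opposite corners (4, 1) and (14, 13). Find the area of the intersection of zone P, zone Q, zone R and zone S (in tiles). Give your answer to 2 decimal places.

The intersection is the polygon with vertices (7,11), (10,11), (10,10), (4,4), (4,11).
By the shoelace formula its area is 24.00.

24.00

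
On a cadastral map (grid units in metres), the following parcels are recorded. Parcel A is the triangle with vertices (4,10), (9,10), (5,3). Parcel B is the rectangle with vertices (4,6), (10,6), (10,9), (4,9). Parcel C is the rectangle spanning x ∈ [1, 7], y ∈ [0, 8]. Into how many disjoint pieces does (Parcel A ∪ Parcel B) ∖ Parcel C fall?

(Parcel A ∪ Parcel B) ∖ Parcel C is a single connected region.

1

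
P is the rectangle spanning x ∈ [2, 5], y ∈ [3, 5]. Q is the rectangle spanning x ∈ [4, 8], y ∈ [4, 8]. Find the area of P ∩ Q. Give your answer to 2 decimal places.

|P∩Q|: x∈[4,5], y∈[4,5] → 1·1 = 1.

1.00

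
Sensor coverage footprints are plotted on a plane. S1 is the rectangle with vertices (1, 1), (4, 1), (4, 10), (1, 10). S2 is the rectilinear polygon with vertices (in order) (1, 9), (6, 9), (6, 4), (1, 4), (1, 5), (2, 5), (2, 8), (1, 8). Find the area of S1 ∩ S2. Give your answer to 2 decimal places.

The intersection is the polygon with vertices (4,4), (1,4), (1,5), (2,5), (2,8), (1,8), (1,9), (4,9).
By the shoelace formula its area is 12.00.

12.00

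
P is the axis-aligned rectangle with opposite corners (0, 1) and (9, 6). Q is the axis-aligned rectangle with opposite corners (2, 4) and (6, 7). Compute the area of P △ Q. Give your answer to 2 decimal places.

|P∩Q|: x∈[2,6], y∈[4,6] → 4·2 = 8.
|P △ Q| = |P| + |Q| − 2·|P∩Q| = 45 + 12 − 16 = 41.00.

41.00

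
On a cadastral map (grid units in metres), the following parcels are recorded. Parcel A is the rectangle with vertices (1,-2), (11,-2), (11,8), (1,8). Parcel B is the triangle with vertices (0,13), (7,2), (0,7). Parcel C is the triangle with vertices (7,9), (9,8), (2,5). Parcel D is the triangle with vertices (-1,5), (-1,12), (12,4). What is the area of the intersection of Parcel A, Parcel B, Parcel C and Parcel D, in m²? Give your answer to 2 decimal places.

The intersection is the polygon with vertices (2.5,5.214), (2.377,5.302), (4.048,6.639), (4.429,6.041).
By the shoelace formula its area is 0.89.

0.89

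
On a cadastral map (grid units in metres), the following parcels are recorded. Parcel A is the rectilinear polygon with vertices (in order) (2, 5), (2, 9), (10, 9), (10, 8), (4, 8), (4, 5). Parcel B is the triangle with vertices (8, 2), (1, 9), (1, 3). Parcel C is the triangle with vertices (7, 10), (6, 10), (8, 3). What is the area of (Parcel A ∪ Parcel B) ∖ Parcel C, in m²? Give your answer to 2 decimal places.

30.21

|Parcel A ∪ Parcel B| = 31.
|(Parcel A ∪ Parcel B) ∩ Parcel C| = 0.7857.
|(Parcel A ∪ Parcel B) ∖ Parcel C| = 31 − 0.7857 = 30.21.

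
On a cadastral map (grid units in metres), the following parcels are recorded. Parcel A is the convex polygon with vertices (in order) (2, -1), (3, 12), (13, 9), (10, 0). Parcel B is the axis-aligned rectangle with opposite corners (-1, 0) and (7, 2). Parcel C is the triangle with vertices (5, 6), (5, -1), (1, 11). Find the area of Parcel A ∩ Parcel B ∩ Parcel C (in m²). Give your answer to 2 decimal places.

The intersection is the polygon with vertices (5,2), (5,0), (4.667,0), (4,2).
By the shoelace formula its area is 1.33.

1.33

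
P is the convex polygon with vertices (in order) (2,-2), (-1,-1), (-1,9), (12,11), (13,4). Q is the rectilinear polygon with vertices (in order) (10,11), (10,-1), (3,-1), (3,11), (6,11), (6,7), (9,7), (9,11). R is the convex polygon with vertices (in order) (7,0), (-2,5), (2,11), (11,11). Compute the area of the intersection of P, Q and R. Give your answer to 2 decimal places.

43.97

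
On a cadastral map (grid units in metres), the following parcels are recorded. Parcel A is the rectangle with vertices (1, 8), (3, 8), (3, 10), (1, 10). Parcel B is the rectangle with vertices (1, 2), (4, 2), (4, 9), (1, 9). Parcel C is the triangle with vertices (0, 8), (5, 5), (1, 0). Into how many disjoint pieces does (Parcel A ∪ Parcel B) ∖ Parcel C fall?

2

(Parcel A ∪ Parcel B) ∖ Parcel C splits into 2 disjoint pieces (area 9.5, area 1.225).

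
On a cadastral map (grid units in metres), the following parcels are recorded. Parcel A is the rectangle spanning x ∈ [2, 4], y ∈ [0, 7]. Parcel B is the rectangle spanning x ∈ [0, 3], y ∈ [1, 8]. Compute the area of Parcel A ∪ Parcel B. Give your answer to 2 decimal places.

29.00

By inclusion–exclusion:
Individual areas: |Parcel A| = 14, |Parcel B| = 21.
|Parcel A∩Parcel B|: x∈[2,3], y∈[1,7] → 1·6 = 6.
|Parcel A ∪ Parcel B| = 35 − 6 = 29.00.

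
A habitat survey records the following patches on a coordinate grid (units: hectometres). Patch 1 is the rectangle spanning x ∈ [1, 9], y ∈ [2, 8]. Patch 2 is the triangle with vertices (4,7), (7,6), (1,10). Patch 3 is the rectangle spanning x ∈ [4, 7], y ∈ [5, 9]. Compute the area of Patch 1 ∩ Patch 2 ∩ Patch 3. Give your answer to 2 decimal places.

1.50

The intersection is the polygon with vertices (7,6), (4,7), (4,8).
By the shoelace formula its area is 1.50.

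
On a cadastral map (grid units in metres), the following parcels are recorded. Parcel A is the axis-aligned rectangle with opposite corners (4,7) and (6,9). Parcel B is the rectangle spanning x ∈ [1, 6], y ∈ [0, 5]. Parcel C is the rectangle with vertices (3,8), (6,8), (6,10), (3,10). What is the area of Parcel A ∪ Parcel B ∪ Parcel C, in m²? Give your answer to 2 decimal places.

33.00

By inclusion–exclusion:
Individual areas: |Parcel A| = 4, |Parcel B| = 25, |Parcel C| = 6.
|Parcel A∩Parcel B| = 0 (no overlap).
|Parcel A∩Parcel C|: x∈[4,6], y∈[8,9] → 2·1 = 2.
|Parcel B∩Parcel C| = 0 (no overlap).
|Parcel A∩Parcel B∩Parcel C| = 0.
|Parcel A ∪ Parcel B ∪ Parcel C| = 35 − 2 + 0 = 33.00.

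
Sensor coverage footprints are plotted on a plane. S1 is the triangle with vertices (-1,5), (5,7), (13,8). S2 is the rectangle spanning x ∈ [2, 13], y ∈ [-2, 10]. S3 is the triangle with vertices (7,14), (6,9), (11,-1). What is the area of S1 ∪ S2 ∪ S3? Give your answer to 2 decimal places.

136.27

By inclusion–exclusion:
Individual areas: |S1| = 5, |S2| = 132, |S3| = 17.5.
|S1∩S2| = 4.4643.
|S1∩S3| = 0.8122.
|S2∩S3| = 13.7667.
|S1∩S2∩S3| = 0.8122.
|S1 ∪ S2 ∪ S3| = 154.5 − 19.0432 + 0.8122 = 136.27.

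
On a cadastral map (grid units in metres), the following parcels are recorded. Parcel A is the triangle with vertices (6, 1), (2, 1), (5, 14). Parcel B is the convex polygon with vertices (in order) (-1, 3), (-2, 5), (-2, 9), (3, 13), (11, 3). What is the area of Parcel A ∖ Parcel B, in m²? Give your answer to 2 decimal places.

9.00

|Parcel A| = 26, |Parcel A∩Parcel B| = 16.9971.
|Parcel A ∖ Parcel B| = |Parcel A| − |Parcel A∩Parcel B| = 26 − 16.9971 = 9.00.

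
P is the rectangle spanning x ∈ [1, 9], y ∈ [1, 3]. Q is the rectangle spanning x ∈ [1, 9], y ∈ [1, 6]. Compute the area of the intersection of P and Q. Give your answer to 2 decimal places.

|P∩Q|: x∈[1,9], y∈[1,3] → 8·2 = 16.

16.00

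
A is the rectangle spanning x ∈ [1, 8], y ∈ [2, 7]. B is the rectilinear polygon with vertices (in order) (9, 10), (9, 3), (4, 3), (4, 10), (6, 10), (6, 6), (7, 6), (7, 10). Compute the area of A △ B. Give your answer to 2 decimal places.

36.00

|A| = 35, |B| = 31, |A∩B| = 15.
|A △ B| = |A| + |B| − 2·|A∩B| = 35 + 31 − 30 = 36.00.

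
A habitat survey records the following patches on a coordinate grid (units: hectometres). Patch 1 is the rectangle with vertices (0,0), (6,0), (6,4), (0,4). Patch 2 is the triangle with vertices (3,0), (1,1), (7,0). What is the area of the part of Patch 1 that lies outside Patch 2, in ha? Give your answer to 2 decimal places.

22.08

|Patch 1| = 24, |Patch 1∩Patch 2| = 1.9167.
|Patch 1 ∖ Patch 2| = |Patch 1| − |Patch 1∩Patch 2| = 24 − 1.9167 = 22.08.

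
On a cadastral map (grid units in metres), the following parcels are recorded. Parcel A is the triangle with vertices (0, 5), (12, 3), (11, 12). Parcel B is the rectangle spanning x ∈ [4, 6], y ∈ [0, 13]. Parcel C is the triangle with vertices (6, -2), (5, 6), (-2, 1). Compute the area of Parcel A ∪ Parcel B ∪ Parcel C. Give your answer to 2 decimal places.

93.06

By inclusion–exclusion:
Individual areas: |Parcel A| = 53, |Parcel B| = 26, |Parcel C| = 30.5.
|Parcel A∩Parcel B| = 8.0303.
|Parcel A∩Parcel C| = 2.1222.
|Parcel B∩Parcel C| = 7.8929.
|Parcel A∩Parcel B∩Parcel C| = 1.6074.
|Parcel A ∪ Parcel B ∪ Parcel C| = 109.5 − 18.0454 + 1.6074 = 93.06.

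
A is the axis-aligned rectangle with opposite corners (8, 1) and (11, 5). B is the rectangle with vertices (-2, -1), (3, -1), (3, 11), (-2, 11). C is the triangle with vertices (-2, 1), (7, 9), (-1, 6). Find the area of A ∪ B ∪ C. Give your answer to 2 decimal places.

76.11

By inclusion–exclusion:
Individual areas: |A| = 12, |B| = 60, |C| = 18.5.
|A∩B| = 0 (no overlap).
|A∩C| = 0.
|B∩C| = 14.3889.
|A∩B∩C| = 0.
|A ∪ B ∪ C| = 90.5 − 14.3889 + 0 = 76.11.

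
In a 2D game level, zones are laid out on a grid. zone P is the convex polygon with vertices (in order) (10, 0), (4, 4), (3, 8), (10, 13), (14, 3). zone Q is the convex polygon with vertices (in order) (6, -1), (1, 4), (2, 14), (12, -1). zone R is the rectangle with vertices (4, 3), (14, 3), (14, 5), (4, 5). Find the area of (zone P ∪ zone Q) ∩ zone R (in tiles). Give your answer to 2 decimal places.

19.20

The region (zone P ∪ zone Q) ∩ zone R is the polygon with vertices (14,3), (4,3), (4,5), (13.2,5).
By the shoelace formula its area is 19.20.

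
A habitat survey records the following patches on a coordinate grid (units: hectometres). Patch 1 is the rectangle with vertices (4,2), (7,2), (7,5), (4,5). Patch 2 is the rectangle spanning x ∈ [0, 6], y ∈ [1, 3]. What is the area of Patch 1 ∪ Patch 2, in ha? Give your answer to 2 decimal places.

By inclusion–exclusion:
Individual areas: |Patch 1| = 9, |Patch 2| = 12.
|Patch 1∩Patch 2|: x∈[4,6], y∈[2,3] → 2·1 = 2.
|Patch 1 ∪ Patch 2| = 21 − 2 = 19.00.

19.00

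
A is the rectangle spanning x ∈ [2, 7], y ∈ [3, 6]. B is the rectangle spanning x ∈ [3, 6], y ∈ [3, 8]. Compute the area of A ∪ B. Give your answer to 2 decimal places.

By inclusion–exclusion:
Individual areas: |A| = 15, |B| = 15.
|A∩B|: x∈[3,6], y∈[3,6] → 3·3 = 9.
|A ∪ B| = 30 − 9 = 21.00.

21.00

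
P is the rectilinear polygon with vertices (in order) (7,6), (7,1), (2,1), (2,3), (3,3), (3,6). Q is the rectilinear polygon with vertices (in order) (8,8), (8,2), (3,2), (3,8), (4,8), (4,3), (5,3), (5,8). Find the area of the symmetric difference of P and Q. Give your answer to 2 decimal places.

|P| = 22, |Q| = 25, |P∩Q| = 13.
|P △ Q| = |P| + |Q| − 2·|P∩Q| = 22 + 25 − 26 = 21.00.

21.00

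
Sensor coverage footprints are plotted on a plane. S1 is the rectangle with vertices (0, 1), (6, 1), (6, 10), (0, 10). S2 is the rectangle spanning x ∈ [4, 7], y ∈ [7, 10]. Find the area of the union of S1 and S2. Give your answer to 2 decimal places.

57.00

By inclusion–exclusion:
Individual areas: |S1| = 54, |S2| = 9.
|S1∩S2|: x∈[4,6], y∈[7,10] → 2·3 = 6.
|S1 ∪ S2| = 63 − 6 = 57.00.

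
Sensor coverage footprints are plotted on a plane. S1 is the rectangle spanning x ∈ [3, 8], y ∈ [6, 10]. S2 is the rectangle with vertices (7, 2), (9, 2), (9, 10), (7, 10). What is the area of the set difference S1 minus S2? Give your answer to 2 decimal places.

|S1∩S2|: x∈[7,8], y∈[6,10] → 1·4 = 4.
|S1| = 20.
|S1 ∖ S2| = |S1| − |S1∩S2| = 20 − 4 = 16.00.

16.00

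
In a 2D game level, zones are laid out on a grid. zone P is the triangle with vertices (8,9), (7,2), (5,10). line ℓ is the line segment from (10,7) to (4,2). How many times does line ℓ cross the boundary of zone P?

2

The segment meets the boundary at (6.483,4.069), (7.405,4.838).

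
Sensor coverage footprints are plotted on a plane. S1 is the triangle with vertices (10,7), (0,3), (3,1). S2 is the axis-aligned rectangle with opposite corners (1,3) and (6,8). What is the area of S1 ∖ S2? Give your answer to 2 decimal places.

9.19

|S1| = 16, |S1∩S2| = 6.8095.
|S1 ∖ S2| = |S1| − |S1∩S2| = 16 − 6.8095 = 9.19.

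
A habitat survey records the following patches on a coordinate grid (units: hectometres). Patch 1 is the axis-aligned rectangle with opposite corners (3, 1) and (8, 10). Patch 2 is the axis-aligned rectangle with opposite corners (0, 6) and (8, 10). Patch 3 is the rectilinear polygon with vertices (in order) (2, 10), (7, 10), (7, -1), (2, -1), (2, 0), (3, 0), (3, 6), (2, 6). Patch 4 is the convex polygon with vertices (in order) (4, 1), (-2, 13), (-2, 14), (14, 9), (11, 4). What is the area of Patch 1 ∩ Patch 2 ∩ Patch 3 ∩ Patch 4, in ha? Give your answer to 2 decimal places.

The intersection is the polygon with vertices (3,10), (7,10), (7,6), (3,6).
By the shoelace formula its area is 16.00.

16.00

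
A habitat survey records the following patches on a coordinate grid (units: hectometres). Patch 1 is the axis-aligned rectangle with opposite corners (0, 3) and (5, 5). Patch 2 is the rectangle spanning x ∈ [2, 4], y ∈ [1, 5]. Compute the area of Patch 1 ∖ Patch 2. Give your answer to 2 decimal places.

|Patch 1∩Patch 2|: x∈[2,4], y∈[3,5] → 2·2 = 4.
|Patch 1| = 10.
|Patch 1 ∖ Patch 2| = |Patch 1| − |Patch 1∩Patch 2| = 10 − 4 = 6.00.

6.00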